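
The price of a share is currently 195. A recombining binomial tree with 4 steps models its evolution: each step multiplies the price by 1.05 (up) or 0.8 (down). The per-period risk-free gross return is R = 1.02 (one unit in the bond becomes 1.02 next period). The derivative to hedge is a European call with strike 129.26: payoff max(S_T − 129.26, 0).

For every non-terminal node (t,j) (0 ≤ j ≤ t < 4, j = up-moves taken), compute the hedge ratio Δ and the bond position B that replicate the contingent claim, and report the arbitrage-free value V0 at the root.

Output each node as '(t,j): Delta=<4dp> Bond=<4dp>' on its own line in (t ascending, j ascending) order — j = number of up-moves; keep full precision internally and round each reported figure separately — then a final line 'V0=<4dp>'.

(0,0): Delta=0.9812 Bond=-115.6066
(1,0): Delta=0.8640 Bond=-99.6318
(1,1): Delta=0.9934 Bond=-120.4124
(2,0): Delta=0.2304 Bond=-22.5518
(2,1): Delta=0.9298 Bond=-112.4070
(2,2): Delta=1.0000 Bond=-124.2407
(3,0): Delta=0.0000 Bond=0.0000
(3,1): Delta=0.2543 Bond=-26.1396
(3,2): Delta=1.0000 Bond=-126.7255
(3,3): Delta=1.0000 Bond=-126.7255
V0=75.7305

The replicating-portfolio and risk-neutral prices coincide; use p* = (1.02−0.8)/(1.05−0.8) = 0.8800 for the latter.
Terminal payoffs: V(4,0)=0.0000, V(4,1)=0.0000, V(4,2)=8.3320, V(4,3)=51.3295, V(4,4)=107.7637
Node (3,0) S=99.8400: V=(p*·0.0000+(1−p*)·0.0000)/1.02=0.0000; Δ=(0.0000−0.0000)/(104.8320−79.8720)=0.0000; B=V−Δ·S=0.0000
Node (3,1) S=131.0400: V=(p*·8.3320+(1−p*)·0.0000)/1.02=7.1884; Δ=(8.3320−0.0000)/(137.5920−104.8320)=0.2543; B=V−Δ·S=-26.1396
Node (3,2) S=171.9900: V=(p*·51.3295+(1−p*)·8.3320)/1.02=45.2645; Δ=(51.3295−8.3320)/(180.5895−137.5920)=1.0000; B=V−Δ·S=-126.7255
Node (3,3) S=225.7369: V=(p*·107.7637+(1−p*)·51.3295)/1.02=99.0114; Δ=(107.7637−51.3295)/(237.0237−180.5895)=1.0000; B=V−Δ·S=-126.7255
Node (2,0) S=124.8000: V=(p*·7.1884+(1−p*)·0.0000)/1.02=6.2018; Δ=(7.1884−0.0000)/(131.0400−99.8400)=0.2304; B=V−Δ·S=-22.5518
Node (2,1) S=163.8000: V=(p*·45.2645+(1−p*)·7.1884)/1.02=39.8974; Δ=(45.2645−7.1884)/(171.9900−131.0400)=0.9298; B=V−Δ·S=-112.4070
Node (2,2) S=214.9875: V=(p*·99.0114+(1−p*)·45.2645)/1.02=90.7468; Δ=(99.0114−45.2645)/(225.7369−171.9900)=1.0000; B=V−Δ·S=-124.2407
Node (1,0) S=156.0000: V=(p*·39.8974+(1−p*)·6.2018)/1.02=35.1509; Δ=(39.8974−6.2018)/(163.8000−124.8000)=0.8640; B=V−Δ·S=-99.6318
Node (1,1) S=204.7500: V=(p*·90.7468+(1−p*)·39.8974)/1.02=82.9852; Δ=(90.7468−39.8974)/(214.9875−163.8000)=0.9934; B=V−Δ·S=-120.4124
Node (0,0) S=195.0000: V=(p*·82.9852+(1−p*)·35.1509)/1.02=75.7305; Δ=(82.9852−35.1509)/(204.7500−156.0000)=0.9812; B=V−Δ·S=-115.6066
Root portfolio cost Δ·195+B reproduces V0=75.7305.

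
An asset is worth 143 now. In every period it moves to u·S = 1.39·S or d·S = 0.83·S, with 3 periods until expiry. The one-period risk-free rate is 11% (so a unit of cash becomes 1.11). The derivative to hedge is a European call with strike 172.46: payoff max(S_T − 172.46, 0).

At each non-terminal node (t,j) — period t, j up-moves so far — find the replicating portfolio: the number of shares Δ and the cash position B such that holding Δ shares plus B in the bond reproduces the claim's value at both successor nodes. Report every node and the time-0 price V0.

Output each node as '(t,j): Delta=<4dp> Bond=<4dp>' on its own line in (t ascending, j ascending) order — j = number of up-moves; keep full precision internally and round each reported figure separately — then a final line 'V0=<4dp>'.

(0,0): Delta=0.6802 Bond=-62.3363
(1,0): Delta=0.3854 Bond=-34.2002
(1,1): Delta=0.8562 Bond=-104.1864
(2,0): Delta=0.0000 Bond=0.0000
(2,1): Delta=0.6155 Bond=-75.9244
(2,2): Delta=1.0000 Bond=-155.3694
V0=34.9296

The replicating-portfolio and risk-neutral prices coincide; use p* = (1.11−0.83)/(1.39−0.83) = 0.5000 for the latter.
Terminal values V(3,·): V(3,0)=0.0000, V(3,1)=0.0000, V(3,2)=56.8609, V(3,3)=211.5835
(2,0): S=98.5127. Δ = (V_up−V_dn)/(S_up−S_dn) = (0.0000−0.0000)/(136.9327−81.7655) = 0.0000. V = [p*·0.0000 + (1−p*)·0.0000]/1.11 = 0.0000. B = V − Δ·S = 0.0000.
(2,1): S=164.9791. Δ = (V_up−V_dn)/(S_up−S_dn) = (56.8609−0.0000)/(229.3209−136.9327) = 0.6155. V = [p*·56.8609 + (1−p*)·0.0000]/1.11 = 25.6130. B = V − Δ·S = -75.9244.
(2,2): S=276.2903. Δ = (V_up−V_dn)/(S_up−S_dn) = (211.5835−56.8609)/(384.0435−229.3209) = 1.0000. V = [p*·211.5835 + (1−p*)·56.8609]/1.11 = 120.9209. B = V − Δ·S = -155.3694.
(1,0): S=118.6900. Δ = (V_up−V_dn)/(S_up−S_dn) = (25.6130−0.0000)/(164.9791−98.5127) = 0.3854. V = [p*·25.6130 + (1−p*)·0.0000]/1.11 = 11.5374. B = V − Δ·S = -34.2002.
(1,1): S=198.7700. Δ = (V_up−V_dn)/(S_up−S_dn) = (120.9209−25.6130)/(276.2903−164.9791) = 0.8562. V = [p*·120.9209 + (1−p*)·25.6130]/1.11 = 66.0063. B = V − Δ·S = -104.1864.
(0,0): S=143.0000. Δ = (V_up−V_dn)/(S_up−S_dn) = (66.0063−11.5374)/(198.7700−118.6900) = 0.6802. V = [p*·66.0063 + (1−p*)·11.5374]/1.11 = 34.9296. B = V − Δ·S = -62.3363.
Check: Δ(0,0)·S0 + B(0,0) = 34.9296 = V0.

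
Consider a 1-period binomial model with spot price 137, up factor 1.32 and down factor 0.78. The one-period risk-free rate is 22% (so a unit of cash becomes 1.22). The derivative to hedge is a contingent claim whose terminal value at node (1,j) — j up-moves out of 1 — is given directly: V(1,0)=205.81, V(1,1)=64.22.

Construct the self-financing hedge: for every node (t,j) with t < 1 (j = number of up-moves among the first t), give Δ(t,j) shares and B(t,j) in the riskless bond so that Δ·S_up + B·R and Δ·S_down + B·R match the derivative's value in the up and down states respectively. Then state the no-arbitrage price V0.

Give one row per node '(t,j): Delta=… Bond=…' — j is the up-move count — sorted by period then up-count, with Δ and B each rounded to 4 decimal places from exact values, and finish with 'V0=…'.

(0,0): Delta=-1.9139 Bond=336.3352
V0=74.1315

Under the risk-neutral measure, an up-move has probability p* = (R−d)/(u−d) = 0.8148 and values discount at R = 1.22.
Terminal payoffs: V(1,0)=205.8100, V(1,1)=64.2200
(0,0): S=137.0000. Δ = (V_up−V_dn)/(S_up−S_dn) = (64.2200−205.8100)/(180.8400−106.8600) = -1.9139. V = [p*·64.2200 + (1−p*)·205.8100]/1.22 = 74.1315. B = V − Δ·S = 336.3352.
Each (Δ,B) replicates both successor values, so the strategy is self-financing and V0 is arbitrage-free.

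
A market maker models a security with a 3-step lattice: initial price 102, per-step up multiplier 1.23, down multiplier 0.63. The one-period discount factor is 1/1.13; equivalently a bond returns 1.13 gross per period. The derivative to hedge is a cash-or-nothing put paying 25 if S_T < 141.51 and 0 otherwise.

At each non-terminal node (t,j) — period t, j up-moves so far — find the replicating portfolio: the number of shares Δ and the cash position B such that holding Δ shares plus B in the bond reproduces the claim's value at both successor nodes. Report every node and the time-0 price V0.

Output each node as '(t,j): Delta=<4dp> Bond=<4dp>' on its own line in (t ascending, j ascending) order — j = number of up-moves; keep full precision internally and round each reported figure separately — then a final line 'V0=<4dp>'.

Risk-neutral probability p* = (R−d)/(u−d) = (1.13−0.63)/(1.23−0.63) = 0.8333.
Terminal payoffs: V(3,0)=25.0000, V(3,1)=25.0000, V(3,2)=25.0000, V(3,3)=0.0000
  t=2,j=0: stock 40.4838 → up 49.7951 (V=25.0000), down 25.5048 (V=25.0000). Price 22.1239; hedge Δ=0.0000, bond B=22.1239.
  t=2,j=1: stock 79.0398 → up 97.2190 (V=25.0000), down 49.7951 (V=25.0000). Price 22.1239; hedge Δ=0.0000, bond B=22.1239.
  t=2,j=2: stock 154.3158 → up 189.8084 (V=0.0000), down 97.2190 (V=25.0000). Price 3.6873; hedge Δ=-0.2700, bond B=45.3540.
  t=1,j=0: stock 64.2600 → up 79.0398 (V=22.1239), down 40.4838 (V=22.1239). Price 19.5787; hedge Δ=0.0000, bond B=19.5787.
  t=1,j=1: stock 125.4600 → up 154.3158 (V=3.6873), down 79.0398 (V=22.1239). Price 5.9824; hedge Δ=-0.2449, bond B=36.7100.
  t=0,j=0: stock 102.0000 → up 125.4600 (V=5.9824), down 64.2600 (V=19.5787). Price 7.2995; hedge Δ=-0.2222, bond B=29.9600.
The time-0 hedge costs 7.2995, which is the no-arbitrage price.

(0,0): Delta=-0.2222 Bond=29.9600
(1,0): Delta=0.0000 Bond=19.5787
(1,1): Delta=-0.2449 Bond=36.7100
(2,0): Delta=0.0000 Bond=22.1239
(2,1): Delta=0.0000 Bond=22.1239
(2,2): Delta=-0.2700 Bond=45.3540
V0=7.2995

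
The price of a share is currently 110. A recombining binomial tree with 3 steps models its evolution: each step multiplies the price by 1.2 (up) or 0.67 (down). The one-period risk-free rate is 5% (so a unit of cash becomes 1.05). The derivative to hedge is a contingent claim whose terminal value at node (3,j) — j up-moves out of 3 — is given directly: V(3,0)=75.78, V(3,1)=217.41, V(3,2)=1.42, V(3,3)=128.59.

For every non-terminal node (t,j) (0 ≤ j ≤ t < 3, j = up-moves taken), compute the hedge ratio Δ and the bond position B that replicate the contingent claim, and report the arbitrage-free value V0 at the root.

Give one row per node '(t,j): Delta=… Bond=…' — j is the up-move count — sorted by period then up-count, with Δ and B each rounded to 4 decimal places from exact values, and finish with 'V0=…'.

(0,0): Delta=-0.1702 Bond=94.0392
(1,0): Delta=-2.7985 Bond=292.4456
(1,1): Delta=0.4091 Bond=22.2789
(2,0): Delta=5.4117 Bond=-98.3445
(2,1): Delta=-4.6080 Bond=467.0990
(2,2): Delta=1.5148 Bond=-151.7544
V0=75.3180

The replicating-portfolio and risk-neutral prices coincide; use p* = (1.05−0.67)/(1.2−0.67) = 0.7170 for the latter.
Terminal values V(3,·): V(3,0)=75.7800, V(3,1)=217.4100, V(3,2)=1.4200, V(3,3)=128.5900
  t=2,j=0: stock 49.3790 → up 59.2548 (V=217.4100), down 33.0839 (V=75.7800). Price 168.8819; hedge Δ=5.4117, bond B=-98.3445.
  t=2,j=1: stock 88.4400 → up 106.1280 (V=1.4200), down 59.2548 (V=217.4100). Price 59.5707; hedge Δ=-4.6080, bond B=467.0990.
  t=2,j=2: stock 158.4000 → up 190.0800 (V=128.5900), down 106.1280 (V=1.4200). Price 88.1890; hedge Δ=1.5148, bond B=-151.7544.
  t=1,j=0: stock 73.7000 → up 88.4400 (V=59.5707), down 49.3790 (V=168.8819). Price 86.1980; hedge Δ=-2.7985, bond B=292.4456.
  t=1,j=1: stock 132.0000 → up 158.4000 (V=88.1890), down 88.4400 (V=59.5707). Price 76.2757; hedge Δ=0.4091, bond B=22.2789.
  t=0,j=0: stock 110.0000 → up 132.0000 (V=76.2757), down 73.7000 (V=86.1980). Price 75.3180; hedge Δ=-0.1702, bond B=94.0392.
Self-financing check: at every node Δ·S+B equals the discounted successor values.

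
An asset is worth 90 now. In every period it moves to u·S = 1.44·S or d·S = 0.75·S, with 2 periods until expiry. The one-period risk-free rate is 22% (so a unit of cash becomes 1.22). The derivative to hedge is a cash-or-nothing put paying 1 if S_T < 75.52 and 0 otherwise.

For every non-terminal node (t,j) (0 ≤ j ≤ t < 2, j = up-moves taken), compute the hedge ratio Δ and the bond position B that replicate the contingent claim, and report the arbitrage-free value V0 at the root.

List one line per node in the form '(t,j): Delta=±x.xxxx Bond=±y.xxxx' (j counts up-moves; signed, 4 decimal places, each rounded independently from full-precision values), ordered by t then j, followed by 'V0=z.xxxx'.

Under the risk-neutral measure, an up-move has probability p* = (R−d)/(u−d) = 0.6812 and values discount at R = 1.22.
At expiry t=2: V(2,0)=1.0000, V(2,1)=0.0000, V(2,2)=0.0000
  t=1,j=0: stock 67.5000 → up 97.2000 (V=0.0000), down 50.6250 (V=1.0000). Price 0.2613; hedge Δ=-0.0215, bond B=1.7106.
  t=1,j=1: stock 129.6000 → up 186.6240 (V=0.0000), down 97.2000 (V=0.0000). Price 0.0000; hedge Δ=0.0000, bond B=0.0000.
  t=0,j=0: stock 90.0000 → up 129.6000 (V=0.0000), down 67.5000 (V=0.2613). Price 0.0683; hedge Δ=-0.0042, bond B=0.4471.
Check: Δ(0,0)·S0 + B(0,0) = 0.0683 = V0.

(0,0): Delta=-0.0042 Bond=0.4471
(1,0): Delta=-0.0215 Bond=1.7106
(1,1): Delta=0.0000 Bond=0.0000
V0=0.0683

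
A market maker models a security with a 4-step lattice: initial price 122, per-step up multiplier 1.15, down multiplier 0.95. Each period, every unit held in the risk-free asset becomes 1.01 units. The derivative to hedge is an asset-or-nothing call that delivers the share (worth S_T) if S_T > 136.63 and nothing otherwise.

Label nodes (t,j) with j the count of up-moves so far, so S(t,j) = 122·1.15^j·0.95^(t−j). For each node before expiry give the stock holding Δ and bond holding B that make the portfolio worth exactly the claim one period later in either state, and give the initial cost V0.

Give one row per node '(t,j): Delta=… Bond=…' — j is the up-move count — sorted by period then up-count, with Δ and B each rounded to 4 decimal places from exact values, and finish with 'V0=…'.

(0,0): Delta=2.8247 Bond=-293.1227
(1,0): Delta=2.7031 Bond=-281.9561
(1,1): Delta=3.0592 Bond=-328.9488
(2,0): Delta=1.9641 Bond=-203.4112
(2,1): Delta=4.1275 Bond=-474.6261
(2,2): Delta=1.0000 Bond=0.0000
(3,0): Delta=0.0000 Bond=0.0000
(3,1): Delta=5.7500 Bond=-684.8177
(3,2): Delta=1.0000 Bond=0.0000
(3,3): Delta=1.0000 Bond=0.0000
V0=51.4929

The replicating-portfolio and risk-neutral prices coincide; use p* = (1.01−0.95)/(1.15−0.95) = 0.3000 for the latter.
Terminal values V(4,·): V(4,0)=0.0000, V(4,1)=0.0000, V(4,2)=145.6139, V(4,3)=176.2694, V(4,4)=213.3788
  t=3,j=0: stock 104.5997 → up 120.2897 (V=0.0000), down 99.3698 (V=0.0000). Price 0.0000; hedge Δ=0.0000, bond B=0.0000.
  t=3,j=1: stock 126.6207 → up 145.6139 (V=145.6139), down 120.2897 (V=0.0000). Price 43.2516; hedge Δ=5.7500, bond B=-684.8177.
  t=3,j=2: stock 153.2777 → up 176.2694 (V=176.2694), down 145.6139 (V=145.6139). Price 153.2777; hedge Δ=1.0000, bond B=0.0000.
  t=3,j=3: stock 185.5467 → up 213.3788 (V=213.3788), down 176.2694 (V=176.2694). Price 185.5467; hedge Δ=1.0000, bond B=0.0000.
  t=2,j=0: stock 110.1050 → up 126.6207 (V=43.2516), down 104.5997 (V=0.0000). Price 12.8470; hedge Δ=1.9641, bond B=-203.4112.
  t=2,j=1: stock 133.2850 → up 153.2777 (V=153.2777), down 126.6207 (V=43.2516). Price 75.5044; hedge Δ=4.1275, bond B=-474.6261.
  t=2,j=2: stock 161.3450 → up 185.5467 (V=185.5467), down 153.2777 (V=153.2777). Price 161.3450; hedge Δ=1.0000, bond B=0.0000.
  t=1,j=0: stock 115.9000 → up 133.2850 (V=75.5044), down 110.1050 (V=12.8470). Price 31.3309; hedge Δ=2.7031, bond B=-281.9561.
  t=1,j=1: stock 140.3000 → up 161.3450 (V=161.3450), down 133.2850 (V=75.5044). Price 100.2541; hedge Δ=3.0592, bond B=-328.9488.
  t=0,j=0: stock 122.0000 → up 140.3000 (V=100.2541), down 115.9000 (V=31.3309). Price 51.4929; hedge Δ=2.8247, bond B=-293.1227.
Check: Δ(0,0)·S0 + B(0,0) = 51.4929 = V0.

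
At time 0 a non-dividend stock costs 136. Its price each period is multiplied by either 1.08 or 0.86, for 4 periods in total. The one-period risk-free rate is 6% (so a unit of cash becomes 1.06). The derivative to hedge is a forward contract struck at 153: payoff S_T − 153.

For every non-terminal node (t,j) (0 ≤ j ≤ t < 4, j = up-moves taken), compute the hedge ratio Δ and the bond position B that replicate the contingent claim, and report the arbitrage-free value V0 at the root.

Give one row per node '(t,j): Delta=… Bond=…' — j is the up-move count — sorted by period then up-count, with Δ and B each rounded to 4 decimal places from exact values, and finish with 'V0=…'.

(0,0): Delta=1.0000 Bond=-121.1903
(1,0): Delta=1.0000 Bond=-128.4618
(1,1): Delta=1.0000 Bond=-128.4618
(2,0): Delta=1.0000 Bond=-136.1695
(2,1): Delta=1.0000 Bond=-136.1695
(2,2): Delta=1.0000 Bond=-136.1695
(3,0): Delta=1.0000 Bond=-144.3396
(3,1): Delta=1.0000 Bond=-144.3396
(3,2): Delta=1.0000 Bond=-144.3396
(3,3): Delta=1.0000 Bond=-144.3396
V0=14.8097

No-arbitrage ⇒ martingale measure with p* = (R−d)/(u−d) = 0.9091.
Terminal values V(4,·): V(4,0)=-78.6069, V(4,1)=-59.5761, V(4,2)=-35.6770, V(4,3)=-5.6641, V(4,4)=32.0265
(3,0): S=86.5036. Δ = (V_up−V_dn)/(S_up−S_dn) = (-59.5761−-78.6069)/(93.4239−74.3931) = 1.0000. V = [p*·-59.5761 + (1−p*)·-78.6069]/1.06 = -57.8360. B = V − Δ·S = -144.3396.
(3,1): S=108.6324. Δ = (V_up−V_dn)/(S_up−S_dn) = (-35.6770−-59.5761)/(117.3230−93.4239) = 1.0000. V = [p*·-35.6770 + (1−p*)·-59.5761]/1.06 = -35.7072. B = V − Δ·S = -144.3396.
(3,2): S=136.4221. Δ = (V_up−V_dn)/(S_up−S_dn) = (-5.6641−-35.6770)/(147.3359−117.3230) = 1.0000. V = [p*·-5.6641 + (1−p*)·-35.6770]/1.06 = -7.9175. B = V − Δ·S = -144.3396.
(3,3): S=171.3208. Δ = (V_up−V_dn)/(S_up−S_dn) = (32.0265−-5.6641)/(185.0265−147.3359) = 1.0000. V = [p*·32.0265 + (1−p*)·-5.6641]/1.06 = 26.9812. B = V − Δ·S = -144.3396.
(2,0): S=100.5856. Δ = (V_up−V_dn)/(S_up−S_dn) = (-35.7072−-57.8360)/(108.6324−86.5036) = 1.0000. V = [p*·-35.7072 + (1−p*)·-57.8360]/1.06 = -35.5839. B = V − Δ·S = -136.1695.
(2,1): S=126.3168. Δ = (V_up−V_dn)/(S_up−S_dn) = (-7.9175−-35.7072)/(136.4221−108.6324) = 1.0000. V = [p*·-7.9175 + (1−p*)·-35.7072]/1.06 = -9.8527. B = V − Δ·S = -136.1695.
(2,2): S=158.6304. Δ = (V_up−V_dn)/(S_up−S_dn) = (26.9812−-7.9175)/(171.3208−136.4221) = 1.0000. V = [p*·26.9812 + (1−p*)·-7.9175]/1.06 = 22.4609. B = V − Δ·S = -136.1695.
(1,0): S=116.9600. Δ = (V_up−V_dn)/(S_up−S_dn) = (-9.8527−-35.5839)/(126.3168−100.5856) = 1.0000. V = [p*·-9.8527 + (1−p*)·-35.5839]/1.06 = -11.5018. B = V − Δ·S = -128.4618.
(1,1): S=146.8800. Δ = (V_up−V_dn)/(S_up−S_dn) = (22.4609−-9.8527)/(158.6304−126.3168) = 1.0000. V = [p*·22.4609 + (1−p*)·-9.8527]/1.06 = 18.4182. B = V − Δ·S = -128.4618.
(0,0): S=136.0000. Δ = (V_up−V_dn)/(S_up−S_dn) = (18.4182−-11.5018)/(146.8800−116.9600) = 1.0000. V = [p*·18.4182 + (1−p*)·-11.5018]/1.06 = 14.8097. B = V − Δ·S = -121.1903.
Root portfolio cost Δ·136+B reproduces V0=14.8097.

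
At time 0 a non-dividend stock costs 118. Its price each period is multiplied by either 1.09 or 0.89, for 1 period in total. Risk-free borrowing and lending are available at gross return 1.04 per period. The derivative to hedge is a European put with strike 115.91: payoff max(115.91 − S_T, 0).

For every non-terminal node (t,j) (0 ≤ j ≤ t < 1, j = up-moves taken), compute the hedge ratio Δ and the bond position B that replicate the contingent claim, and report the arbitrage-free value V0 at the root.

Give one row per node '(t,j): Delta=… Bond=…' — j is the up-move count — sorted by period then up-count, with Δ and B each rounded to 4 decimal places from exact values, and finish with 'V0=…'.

(0,0): Delta=-0.4614 Bond=57.0678
V0=2.6178

Since d<R<u, set p* = (R−d)/(u−d) = 0.7500; price each node as the discounted p*-expectation of its children.
Payoff layer (t=1): V(1,0)=10.8900, V(1,1)=0.0000
(0,0): S=118.0000. Δ = (V_up−V_dn)/(S_up−S_dn) = (0.0000−10.8900)/(128.6200−105.0200) = -0.4614. V = [p*·0.0000 + (1−p*)·10.8900]/1.04 = 2.6178. B = V − Δ·S = 57.0678.
Each (Δ,B) replicates both successor values, so the strategy is self-financing and V0 is arbitrage-free.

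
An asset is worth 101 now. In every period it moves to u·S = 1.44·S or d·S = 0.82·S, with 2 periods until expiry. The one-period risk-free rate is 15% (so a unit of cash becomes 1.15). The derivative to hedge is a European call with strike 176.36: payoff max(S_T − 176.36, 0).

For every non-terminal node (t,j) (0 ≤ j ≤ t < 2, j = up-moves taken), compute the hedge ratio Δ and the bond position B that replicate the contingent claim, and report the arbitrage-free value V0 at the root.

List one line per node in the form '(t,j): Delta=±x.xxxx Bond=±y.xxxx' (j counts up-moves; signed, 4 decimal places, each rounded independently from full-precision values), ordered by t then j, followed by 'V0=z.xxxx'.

(0,0): Delta=0.2445 Bond=-17.6048
(1,0): Delta=0.0000 Bond=0.0000
(1,1): Delta=0.3668 Bond=-38.0370
V0=7.0848

The replicating-portfolio and risk-neutral prices coincide; use p* = (1.15−0.82)/(1.44−0.82) = 0.5323 for the latter.
At expiry t=2: V(2,0)=0.0000, V(2,1)=0.0000, V(2,2)=33.0736
(1,0): S=82.8200. Δ = (V_up−V_dn)/(S_up−S_dn) = (0.0000−0.0000)/(119.2608−67.9124) = 0.0000. V = [p*·0.0000 + (1−p*)·0.0000]/1.15 = 0.0000. B = V − Δ·S = 0.0000.
(1,1): S=145.4400. Δ = (V_up−V_dn)/(S_up−S_dn) = (33.0736−0.0000)/(209.4336−119.2608) = 0.3668. V = [p*·33.0736 + (1−p*)·0.0000]/1.15 = 15.3076. B = V − Δ·S = -38.0370.
(0,0): S=101.0000. Δ = (V_up−V_dn)/(S_up−S_dn) = (15.3076−0.0000)/(145.4400−82.8200) = 0.2445. V = [p*·15.3076 + (1−p*)·0.0000]/1.15 = 7.0848. B = V − Δ·S = -17.6048.
The time-0 hedge costs 7.0848, which is the no-arbitrage price.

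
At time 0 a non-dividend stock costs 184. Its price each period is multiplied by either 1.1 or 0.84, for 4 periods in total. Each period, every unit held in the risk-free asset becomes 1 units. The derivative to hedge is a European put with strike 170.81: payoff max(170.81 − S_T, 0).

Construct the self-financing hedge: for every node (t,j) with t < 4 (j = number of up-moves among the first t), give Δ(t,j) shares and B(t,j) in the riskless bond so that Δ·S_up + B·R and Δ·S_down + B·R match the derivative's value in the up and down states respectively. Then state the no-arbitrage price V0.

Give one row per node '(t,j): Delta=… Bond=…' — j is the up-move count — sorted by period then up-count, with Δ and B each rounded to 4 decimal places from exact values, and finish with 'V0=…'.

(0,0): Delta=-0.3710 Bond=81.7215
(1,0): Delta=-0.6710 Bond=128.0989
(1,1): Delta=-0.2278 Bond=52.7356
(2,0): Delta=-1.0000 Bond=170.8100
(2,1): Delta=-0.5140 Bond=101.4044
(2,2): Delta=-0.0911 Bond=22.3177
(3,0): Delta=-1.0000 Bond=170.8100
(3,1): Delta=-1.0000 Bond=170.8100
(3,2): Delta=-0.2821 Bond=58.0259
(3,3): Delta=0.0000 Bond=0.0000
V0=13.4643

Risk-neutral probability p* = (R−d)/(u−d) = (1−0.84)/(1.1−0.84) = 0.6154.
Payoff layer (t=4): V(4,0)=79.2017, V(4,1)=50.8467, V(4,2)=13.7152, V(4,3)=0.0000, V(4,4)=0.0000
Node (3,0) S=109.0575: V=(p*·50.8467+(1−p*)·79.2017)/1=61.7525; Δ=(50.8467−79.2017)/(119.9633−91.6083)=-1.0000; B=V−Δ·S=170.8100
Node (3,1) S=142.8134: V=(p*·13.7152+(1−p*)·50.8467)/1=27.9966; Δ=(13.7152−50.8467)/(157.0948−119.9633)=-1.0000; B=V−Δ·S=170.8100
Node (3,2) S=187.0176: V=(p*·0.0000+(1−p*)·13.7152)/1=5.2751; Δ=(0.0000−13.7152)/(205.7194−157.0948)=-0.2821; B=V−Δ·S=58.0259
Node (3,3) S=244.9040: V=(p*·0.0000+(1−p*)·0.0000)/1=0.0000; Δ=(0.0000−0.0000)/(269.3944−205.7194)=0.0000; B=V−Δ·S=0.0000
Node (2,0) S=129.8304: V=(p*·27.9966+(1−p*)·61.7525)/1=40.9796; Δ=(27.9966−61.7525)/(142.8134−109.0575)=-1.0000; B=V−Δ·S=170.8100
Node (2,1) S=170.0160: V=(p*·5.2751+(1−p*)·27.9966)/1=14.0141; Δ=(5.2751−27.9966)/(187.0176−142.8134)=-0.5140; B=V−Δ·S=101.4044
Node (2,2) S=222.6400: V=(p*·0.0000+(1−p*)·5.2751)/1=2.0289; Δ=(0.0000−5.2751)/(244.9040−187.0176)=-0.0911; B=V−Δ·S=22.3177
Node (1,0) S=154.5600: V=(p*·14.0141+(1−p*)·40.9796)/1=24.3855; Δ=(14.0141−40.9796)/(170.0160−129.8304)=-0.6710; B=V−Δ·S=128.0989
Node (1,1) S=202.4000: V=(p*·2.0289+(1−p*)·14.0141)/1=6.6386; Δ=(2.0289−14.0141)/(222.6400−170.0160)=-0.2278; B=V−Δ·S=52.7356
Node (0,0) S=184.0000: V=(p*·6.6386+(1−p*)·24.3855)/1=13.4643; Δ=(6.6386−24.3855)/(202.4000−154.5600)=-0.3710; B=V−Δ·S=81.7215
Check: Δ(0,0)·S0 + B(0,0) = 13.4643 = V0.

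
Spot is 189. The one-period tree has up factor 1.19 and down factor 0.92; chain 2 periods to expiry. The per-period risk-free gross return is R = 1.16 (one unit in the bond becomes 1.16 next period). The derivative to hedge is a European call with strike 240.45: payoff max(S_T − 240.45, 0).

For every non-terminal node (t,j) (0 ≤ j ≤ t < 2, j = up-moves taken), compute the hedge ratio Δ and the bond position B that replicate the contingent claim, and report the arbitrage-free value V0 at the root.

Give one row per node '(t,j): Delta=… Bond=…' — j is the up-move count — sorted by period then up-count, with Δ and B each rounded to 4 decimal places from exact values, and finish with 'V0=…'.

(0,0): Delta=0.4083 Bond=-61.2084
(1,0): Delta=0.0000 Bond=0.0000
(1,1): Delta=0.4478 Bond=-79.8770
V0=15.9674

No-arbitrage ⇒ martingale measure with p* = (R−d)/(u−d) = 0.8889.
Terminal values V(2,·): V(2,0)=0.0000, V(2,1)=0.0000, V(2,2)=27.1929
  t=1,j=0: stock 173.8800 → up 206.9172 (V=0.0000), down 159.9696 (V=0.0000). Price 0.0000; hedge Δ=0.0000, bond B=0.0000.
  t=1,j=1: stock 224.9100 → up 267.6429 (V=27.1929), down 206.9172 (V=0.0000). Price 20.8375; hedge Δ=0.4478, bond B=-79.8770.
  t=0,j=0: stock 189.0000 → up 224.9100 (V=20.8375), down 173.8800 (V=0.0000). Price 15.9674; hedge Δ=0.4083, bond B=-61.2084.
Root portfolio cost Δ·189+B reproduces V0=15.9674.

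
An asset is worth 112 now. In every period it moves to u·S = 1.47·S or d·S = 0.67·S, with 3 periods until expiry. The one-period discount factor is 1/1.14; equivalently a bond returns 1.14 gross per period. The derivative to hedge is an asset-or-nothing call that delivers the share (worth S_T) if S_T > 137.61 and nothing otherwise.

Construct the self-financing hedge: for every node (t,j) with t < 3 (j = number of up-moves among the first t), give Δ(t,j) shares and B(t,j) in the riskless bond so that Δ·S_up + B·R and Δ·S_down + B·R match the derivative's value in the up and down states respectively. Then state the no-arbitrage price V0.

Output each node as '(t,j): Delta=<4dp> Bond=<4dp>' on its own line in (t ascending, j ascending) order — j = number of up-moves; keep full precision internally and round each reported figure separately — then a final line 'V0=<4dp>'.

(0,0): Delta=1.2489 Bond=-44.4283
(1,0): Delta=1.3920 Bond=-61.3918
(1,1): Delta=1.2030 Bond=-43.1049
(2,0): Delta=0.0000 Bond=0.0000
(2,1): Delta=1.8375 Bond=-119.1262
(2,2): Delta=1.0000 Bond=0.0000
V0=95.4436

Since d<R<u, set p* = (R−d)/(u−d) = 0.5875; price each node as the discounted p*-expectation of its children.
Terminal values V(3,·): V(3,0)=0.0000, V(3,1)=0.0000, V(3,2)=162.1539, V(3,3)=355.7706
(2,0): S=50.2768. Δ = (V_up−V_dn)/(S_up−S_dn) = (0.0000−0.0000)/(73.9069−33.6855) = 0.0000. V = [p*·0.0000 + (1−p*)·0.0000]/1.14 = 0.0000. B = V − Δ·S = 0.0000.
(2,1): S=110.3088. Δ = (V_up−V_dn)/(S_up−S_dn) = (162.1539−0.0000)/(162.1539−73.9069) = 1.8375. V = [p*·162.1539 + (1−p*)·0.0000]/1.14 = 83.5662. B = V − Δ·S = -119.1262.
(2,2): S=242.0208. Δ = (V_up−V_dn)/(S_up−S_dn) = (355.7706−162.1539)/(355.7706−162.1539) = 1.0000. V = [p*·355.7706 + (1−p*)·162.1539]/1.14 = 242.0208. B = V − Δ·S = 0.0000.
(1,0): S=75.0400. Δ = (V_up−V_dn)/(S_up−S_dn) = (83.5662−0.0000)/(110.3088−50.2768) = 1.3920. V = [p*·83.5662 + (1−p*)·0.0000]/1.14 = 43.0659. B = V − Δ·S = -61.3918.
(1,1): S=164.6400. Δ = (V_up−V_dn)/(S_up−S_dn) = (242.0208−83.5662)/(242.0208−110.3088) = 1.2030. V = [p*·242.0208 + (1−p*)·83.5662]/1.14 = 154.9634. B = V − Δ·S = -43.1049.
(0,0): S=112.0000. Δ = (V_up−V_dn)/(S_up−S_dn) = (154.9634−43.0659)/(164.6400−75.0400) = 1.2489. V = [p*·154.9634 + (1−p*)·43.0659]/1.14 = 95.4436. B = V − Δ·S = -44.4283.
The time-0 hedge costs 95.4436, which is the no-arbitrage price.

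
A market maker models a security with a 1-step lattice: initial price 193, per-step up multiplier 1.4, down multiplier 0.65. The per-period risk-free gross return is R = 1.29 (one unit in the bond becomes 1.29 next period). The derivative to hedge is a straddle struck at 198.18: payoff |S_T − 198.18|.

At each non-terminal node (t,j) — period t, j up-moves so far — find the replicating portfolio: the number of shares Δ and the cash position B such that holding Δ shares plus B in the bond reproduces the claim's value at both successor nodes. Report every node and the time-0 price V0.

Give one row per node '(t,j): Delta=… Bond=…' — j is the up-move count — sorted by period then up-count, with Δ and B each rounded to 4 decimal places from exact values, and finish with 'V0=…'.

(0,0): Delta=-0.0049 Bond=56.8568
V0=55.9102

Risk-neutral probability p* = (R−d)/(u−d) = (1.29−0.65)/(1.4−0.65) = 0.8533.
Terminal values V(1,·): V(1,0)=72.7300, V(1,1)=72.0200
Node (0,0) S=193.0000: V=(p*·72.0200+(1−p*)·72.7300)/1.29=55.9102; Δ=(72.0200−72.7300)/(270.2000−125.4500)=-0.0049; B=V−Δ·S=56.8568
The time-0 hedge costs 55.9102, which is the no-arbitrage price.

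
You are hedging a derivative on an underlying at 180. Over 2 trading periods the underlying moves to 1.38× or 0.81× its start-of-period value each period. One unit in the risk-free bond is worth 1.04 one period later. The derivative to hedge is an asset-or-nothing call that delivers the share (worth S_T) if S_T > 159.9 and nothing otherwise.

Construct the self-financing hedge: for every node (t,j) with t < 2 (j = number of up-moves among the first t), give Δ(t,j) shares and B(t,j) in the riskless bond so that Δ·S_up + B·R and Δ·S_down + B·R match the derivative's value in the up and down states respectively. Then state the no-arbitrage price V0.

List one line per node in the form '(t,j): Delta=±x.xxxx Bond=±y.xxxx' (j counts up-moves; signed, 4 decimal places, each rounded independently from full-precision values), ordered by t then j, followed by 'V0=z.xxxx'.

(0,0): Delta=1.6602 Bond=-157.6827
(1,0): Delta=2.4211 Bond=-274.9245
(1,1): Delta=1.0000 Bond=0.0000
V0=141.1506

Risk-neutral probability p* = (R−d)/(u−d) = (1.04−0.81)/(1.38−0.81) = 0.4035.
Terminal values V(2,·): V(2,0)=0.0000, V(2,1)=201.2040, V(2,2)=342.7920
Node (1,0) S=145.8000: V=(p*·201.2040+(1−p*)·0.0000)/1.04=78.0650; Δ=(201.2040−0.0000)/(201.2040−118.0980)=2.4211; B=V−Δ·S=-274.9245
Node (1,1) S=248.4000: V=(p*·342.7920+(1−p*)·201.2040)/1.04=248.4000; Δ=(342.7920−201.2040)/(342.7920−201.2040)=1.0000; B=V−Δ·S=0.0000
Node (0,0) S=180.0000: V=(p*·248.4000+(1−p*)·78.0650)/1.04=141.1506; Δ=(248.4000−78.0650)/(248.4000−145.8000)=1.6602; B=V−Δ·S=-157.6827
Root portfolio cost Δ·180+B reproduces V0=141.1506.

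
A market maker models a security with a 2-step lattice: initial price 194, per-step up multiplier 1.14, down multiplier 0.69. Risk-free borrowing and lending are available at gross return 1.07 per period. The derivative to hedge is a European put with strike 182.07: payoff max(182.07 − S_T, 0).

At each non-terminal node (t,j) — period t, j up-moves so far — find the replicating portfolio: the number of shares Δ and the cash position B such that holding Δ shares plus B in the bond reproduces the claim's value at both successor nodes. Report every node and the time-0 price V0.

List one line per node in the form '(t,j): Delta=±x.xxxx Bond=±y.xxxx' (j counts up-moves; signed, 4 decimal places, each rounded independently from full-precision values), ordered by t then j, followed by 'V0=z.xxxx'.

Since d<R<u, set p* = (R−d)/(u−d) = 0.8444; price each node as the discounted p*-expectation of its children.
At expiry t=2: V(2,0)=89.7066, V(2,1)=29.4696, V(2,2)=0.0000
  t=1,j=0: stock 133.8600 → up 152.6004 (V=29.4696), down 92.3634 (V=89.7066). Price 36.2989; hedge Δ=-1.0000, bond B=170.1589.
  t=1,j=1: stock 221.1600 → up 252.1224 (V=0.0000), down 152.6004 (V=29.4696). Price 4.2843; hedge Δ=-0.2961, bond B=69.7723.
  t=0,j=0: stock 194.0000 → up 221.1600 (V=4.2843), down 133.8600 (V=36.2989). Price 8.6582; hedge Δ=-0.3667, bond B=79.8018.
Each (Δ,B) replicates both successor values, so the strategy is self-financing and V0 is arbitrage-free.

(0,0): Delta=-0.3667 Bond=79.8018
(1,0): Delta=-1.0000 Bond=170.1589
(1,1): Delta=-0.2961 Bond=69.7723
V0=8.6582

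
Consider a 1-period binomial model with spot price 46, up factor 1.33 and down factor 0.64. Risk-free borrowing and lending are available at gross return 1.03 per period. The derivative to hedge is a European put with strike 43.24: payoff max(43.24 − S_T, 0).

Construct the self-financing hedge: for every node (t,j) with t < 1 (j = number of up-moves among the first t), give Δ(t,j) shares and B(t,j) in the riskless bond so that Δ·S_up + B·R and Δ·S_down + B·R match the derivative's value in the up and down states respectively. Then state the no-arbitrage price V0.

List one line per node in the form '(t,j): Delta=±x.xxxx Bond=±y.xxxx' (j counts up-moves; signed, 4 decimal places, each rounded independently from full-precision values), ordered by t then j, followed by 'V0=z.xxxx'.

Risk-neutral probability p* = (R−d)/(u−d) = (1.03−0.64)/(1.33−0.64) = 0.5652.
Terminal values V(1,·): V(1,0)=13.8000, V(1,1)=0.0000
Node (0,0) S=46.0000: V=(p*·0.0000+(1−p*)·13.8000)/1.03=5.8252; Δ=(0.0000−13.8000)/(61.1800−29.4400)=-0.4348; B=V−Δ·S=25.8252
The time-0 hedge costs 5.8252, which is the no-arbitrage price.

(0,0): Delta=-0.4348 Bond=25.8252
V0=5.8252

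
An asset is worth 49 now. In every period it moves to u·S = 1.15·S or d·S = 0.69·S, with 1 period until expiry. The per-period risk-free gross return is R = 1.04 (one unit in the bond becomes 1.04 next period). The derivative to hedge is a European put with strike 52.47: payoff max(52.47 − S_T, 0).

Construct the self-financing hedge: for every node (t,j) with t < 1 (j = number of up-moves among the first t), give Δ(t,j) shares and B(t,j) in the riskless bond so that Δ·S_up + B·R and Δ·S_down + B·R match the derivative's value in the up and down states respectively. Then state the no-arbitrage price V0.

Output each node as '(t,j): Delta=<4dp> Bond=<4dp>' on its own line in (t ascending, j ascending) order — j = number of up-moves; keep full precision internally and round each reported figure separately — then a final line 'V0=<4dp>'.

(0,0): Delta=-0.8279 Bond=44.8558
V0=4.2906

Risk-neutral probability p* = (R−d)/(u−d) = (1.04−0.69)/(1.15−0.69) = 0.7609.
Terminal payoffs: V(1,0)=18.6600, V(1,1)=0.0000
(0,0): S=49.0000. Δ = (V_up−V_dn)/(S_up−S_dn) = (0.0000−18.6600)/(56.3500−33.8100) = -0.8279. V = [p*·0.0000 + (1−p*)·18.6600]/1.04 = 4.2906. B = V − Δ·S = 44.8558.
Root portfolio cost Δ·49+B reproduces V0=4.2906.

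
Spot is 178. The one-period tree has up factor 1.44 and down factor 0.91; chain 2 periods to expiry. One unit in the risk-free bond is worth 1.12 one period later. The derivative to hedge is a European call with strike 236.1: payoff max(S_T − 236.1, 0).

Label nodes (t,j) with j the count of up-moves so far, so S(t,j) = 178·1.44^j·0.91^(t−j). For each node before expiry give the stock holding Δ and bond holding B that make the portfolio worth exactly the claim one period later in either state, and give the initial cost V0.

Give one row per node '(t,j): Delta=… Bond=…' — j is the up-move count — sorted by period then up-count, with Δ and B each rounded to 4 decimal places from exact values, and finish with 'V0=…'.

No-arbitrage ⇒ martingale measure with p* = (R−d)/(u−d) = 0.3962.
Terminal values V(2,·): V(2,0)=0.0000, V(2,1)=0.0000, V(2,2)=133.0008
  t=1,j=0: stock 161.9800 → up 233.2512 (V=0.0000), down 147.4018 (V=0.0000). Price 0.0000; hedge Δ=0.0000, bond B=0.0000.
  t=1,j=1: stock 256.3200 → up 369.1008 (V=133.0008), down 233.2512 (V=0.0000). Price 47.0522; hedge Δ=0.9790, bond B=-203.8927.
  t=0,j=0: stock 178.0000 → up 256.3200 (V=47.0522), down 161.9800 (V=0.0000). Price 16.6458; hedge Δ=0.4988, bond B=-72.1319.
The time-0 hedge costs 16.6458, which is the no-arbitrage price.

(0,0): Delta=0.4988 Bond=-72.1319
(1,0): Delta=0.0000 Bond=0.0000
(1,1): Delta=0.9790 Bond=-203.8927
V0=16.6458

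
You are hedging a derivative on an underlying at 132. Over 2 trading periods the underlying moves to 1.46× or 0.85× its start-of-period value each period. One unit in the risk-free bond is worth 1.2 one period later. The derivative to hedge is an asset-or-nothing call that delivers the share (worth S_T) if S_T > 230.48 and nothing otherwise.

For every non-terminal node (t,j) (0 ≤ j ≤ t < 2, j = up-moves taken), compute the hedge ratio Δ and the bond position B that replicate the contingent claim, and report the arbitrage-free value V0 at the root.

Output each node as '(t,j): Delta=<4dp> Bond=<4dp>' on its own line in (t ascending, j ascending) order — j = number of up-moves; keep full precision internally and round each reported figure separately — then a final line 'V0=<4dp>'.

(0,0): Delta=1.6708 Bond=-156.2228
(1,0): Delta=0.0000 Bond=0.0000
(1,1): Delta=2.3934 Bond=-326.7289
V0=64.3270

Since d<R<u, set p* = (R−d)/(u−d) = 0.5738; price each node as the discounted p*-expectation of its children.
Payoff layer (t=2): V(2,0)=0.0000, V(2,1)=0.0000, V(2,2)=281.3712
  t=1,j=0: stock 112.2000 → up 163.8120 (V=0.0000), down 95.3700 (V=0.0000). Price 0.0000; hedge Δ=0.0000, bond B=0.0000.
  t=1,j=1: stock 192.7200 → up 281.3712 (V=281.3712), down 163.8120 (V=0.0000). Price 134.5354; hedge Δ=2.3934, bond B=-326.7289.
  t=0,j=0: stock 132.0000 → up 192.7200 (V=134.5354), down 112.2000 (V=0.0000). Price 64.3270; hedge Δ=1.6708, bond B=-156.2228.
Each (Δ,B) replicates both successor values, so the strategy is self-financing and V0 is arbitrage-free.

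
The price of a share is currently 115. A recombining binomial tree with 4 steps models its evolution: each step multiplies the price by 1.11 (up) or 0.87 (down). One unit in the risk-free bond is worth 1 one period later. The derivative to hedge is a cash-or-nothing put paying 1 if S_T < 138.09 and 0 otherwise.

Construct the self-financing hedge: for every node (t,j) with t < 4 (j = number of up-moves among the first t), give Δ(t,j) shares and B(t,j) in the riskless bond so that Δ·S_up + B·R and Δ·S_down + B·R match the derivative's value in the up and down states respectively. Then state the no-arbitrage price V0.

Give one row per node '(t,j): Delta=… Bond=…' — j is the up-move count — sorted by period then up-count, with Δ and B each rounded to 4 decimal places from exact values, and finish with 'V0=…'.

The replicating-portfolio and risk-neutral prices coincide; use p* = (1−0.87)/(1.11−0.87) = 0.5417 for the latter.
Terminal payoffs: V(4,0)=1.0000, V(4,1)=1.0000, V(4,2)=1.0000, V(4,3)=1.0000, V(4,4)=0.0000
(3,0): S=75.7278. Δ = (V_up−V_dn)/(S_up−S_dn) = (1.0000−1.0000)/(84.0579−65.8832) = 0.0000. V = [p*·1.0000 + (1−p*)·1.0000]/1 = 1.0000. B = V − Δ·S = 1.0000.
(3,1): S=96.6183. Δ = (V_up−V_dn)/(S_up−S_dn) = (1.0000−1.0000)/(107.2463−84.0579) = 0.0000. V = [p*·1.0000 + (1−p*)·1.0000]/1 = 1.0000. B = V − Δ·S = 1.0000.
(3,2): S=123.2716. Δ = (V_up−V_dn)/(S_up−S_dn) = (1.0000−1.0000)/(136.8315−107.2463) = 0.0000. V = [p*·1.0000 + (1−p*)·1.0000]/1 = 1.0000. B = V − Δ·S = 1.0000.
(3,3): S=157.2776. Δ = (V_up−V_dn)/(S_up−S_dn) = (0.0000−1.0000)/(174.5781−136.8315) = -0.0265. V = [p*·0.0000 + (1−p*)·1.0000]/1 = 0.4583. B = V − Δ·S = 4.6250.
(2,0): S=87.0435. Δ = (V_up−V_dn)/(S_up−S_dn) = (1.0000−1.0000)/(96.6183−75.7278) = 0.0000. V = [p*·1.0000 + (1−p*)·1.0000]/1 = 1.0000. B = V − Δ·S = 1.0000.
(2,1): S=111.0555. Δ = (V_up−V_dn)/(S_up−S_dn) = (1.0000−1.0000)/(123.2716−96.6183) = 0.0000. V = [p*·1.0000 + (1−p*)·1.0000]/1 = 1.0000. B = V − Δ·S = 1.0000.
(2,2): S=141.6915. Δ = (V_up−V_dn)/(S_up−S_dn) = (0.4583−1.0000)/(157.2776−123.2716) = -0.0159. V = [p*·0.4583 + (1−p*)·1.0000]/1 = 0.7066. B = V − Δ·S = 2.9635.
(1,0): S=100.0500. Δ = (V_up−V_dn)/(S_up−S_dn) = (1.0000−1.0000)/(111.0555−87.0435) = 0.0000. V = [p*·1.0000 + (1−p*)·1.0000]/1 = 1.0000. B = V − Δ·S = 1.0000.
(1,1): S=127.6500. Δ = (V_up−V_dn)/(S_up−S_dn) = (0.7066−1.0000)/(141.6915−111.0555) = -0.0096. V = [p*·0.7066 + (1−p*)·1.0000]/1 = 0.8411. B = V − Δ·S = 2.0636.
(0,0): S=115.0000. Δ = (V_up−V_dn)/(S_up−S_dn) = (0.8411−1.0000)/(127.6500−100.0500) = -0.0058. V = [p*·0.8411 + (1−p*)·1.0000]/1 = 0.9139. B = V − Δ·S = 1.5761.
Root portfolio cost Δ·115+B reproduces V0=0.9139.

(0,0): Delta=-0.0058 Bond=1.5761
(1,0): Delta=0.0000 Bond=1.0000
(1,1): Delta=-0.0096 Bond=2.0636
(2,0): Delta=0.0000 Bond=1.0000
(2,1): Delta=0.0000 Bond=1.0000
(2,2): Delta=-0.0159 Bond=2.9635
(3,0): Delta=0.0000 Bond=1.0000
(3,1): Delta=0.0000 Bond=1.0000
(3,2): Delta=0.0000 Bond=1.0000
(3,3): Delta=-0.0265 Bond=4.6250
V0=0.9139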